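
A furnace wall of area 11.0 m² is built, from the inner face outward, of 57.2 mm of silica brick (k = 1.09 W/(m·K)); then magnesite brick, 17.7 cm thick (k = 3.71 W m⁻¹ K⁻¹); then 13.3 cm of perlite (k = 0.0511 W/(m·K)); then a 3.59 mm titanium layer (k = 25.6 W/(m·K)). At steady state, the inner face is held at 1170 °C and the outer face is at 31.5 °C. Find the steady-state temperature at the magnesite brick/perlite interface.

T = 1128 °C

Treat each layer as a resistance in series:
  R_silica brick = L/(kA) = 0.0572/(1.09·11.0) = 0.004771 K/W
  R_magnesite brick = L/(kA) = 0.177/(3.71·11.0) = 0.004337 K/W
  R_perlite = L/(kA) = 0.133/(0.0511·11.0) = 0.2366 K/W
  R_titanium = L/(kA) = 0.00359/(25.6·11.0) = 1.275×10^-5 K/W
ΣR = 0.004771 + 0.004337 + 0.2366 + 1.275×10^-5 = 0.2457 K/W
Q = ΔT/ΣR = (1170 °C − 31.5 °C)/0.2457 = 4634 W
From the inner boundary to the magnesite brick/perlite interface, ΣR_partial = 0.009108 K/W.
T_interface = T_in − Q·ΣR_partial = 1170 °C − (4634)(0.009108) = 1128 °C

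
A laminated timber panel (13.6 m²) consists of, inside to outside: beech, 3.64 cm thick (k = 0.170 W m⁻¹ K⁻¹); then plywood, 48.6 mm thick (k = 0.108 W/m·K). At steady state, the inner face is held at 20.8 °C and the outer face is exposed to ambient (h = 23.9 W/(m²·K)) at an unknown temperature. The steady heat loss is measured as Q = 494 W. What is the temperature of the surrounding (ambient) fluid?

T_out = -4.84 °C

Sum the resistances:
  R_beech = L/(kA) = 0.0364/(0.170·13.6) = 0.01574 K/W
  R_plywood = L/(kA) = 0.0486/(0.108·13.6) = 0.03309 K/W
  R_conv,out = 1/(hA) = 1/(23.9·13.6) = 0.003077 K/W
ΣR = 0.05191 K/W
ΔT = Q·ΣR = 494 × 0.05191 = 25.64 K
Heat flows outward, so T_out = T_in − ΔT = 20.8 − 25.64 = -4.84 °C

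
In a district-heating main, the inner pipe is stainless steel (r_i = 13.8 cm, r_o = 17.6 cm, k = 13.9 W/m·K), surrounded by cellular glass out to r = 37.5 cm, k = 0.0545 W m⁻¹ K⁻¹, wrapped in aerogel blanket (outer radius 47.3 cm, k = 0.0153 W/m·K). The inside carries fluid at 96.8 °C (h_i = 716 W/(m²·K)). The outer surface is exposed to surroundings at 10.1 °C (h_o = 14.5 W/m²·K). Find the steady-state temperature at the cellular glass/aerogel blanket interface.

T = 55.5 °C

Resistance network (inner→outer):
  R'_conv,in = 1/(2πr h) = 1/(2π·0.138·716) = 0.001611 m·K/W
  R'_stainless steel = ln(0.176/0.138)/(2πk) = 0.2432/(2π·13.9) = 0.002785 m·K/W
  R'_cellular glass = ln(0.375/0.176)/(2πk) = 0.7564/(2π·0.0545) = 2.209 m·K/W
  R'_aerogel blanket = ln(0.473/0.375)/(2πk) = 0.2322/(2π·0.0153) = 2.415 m·K/W
  R'_conv,out = 1/(2πr h) = 1/(2π·0.473·14.5) = 0.02321 m·K/W
ΣR = 0.001611 + 0.002785 + 2.209 + 2.415 + 0.02321 = 4.652 m·K/W
Q' = ΔT/ΣR = (96.8 °C − 10.1 °C)/4.652 = 18.64 W/m
From the inner boundary to the cellular glass/aerogel blanket interface, ΣR_partial = 2.213 m·K/W.
T_interface = T_in − Q'·ΣR_partial = 96.8 °C − (18.64)(2.213) = 55.5 °C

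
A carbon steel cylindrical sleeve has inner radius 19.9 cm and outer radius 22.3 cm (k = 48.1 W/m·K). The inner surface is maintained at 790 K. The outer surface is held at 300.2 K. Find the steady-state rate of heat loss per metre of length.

Q' = 2πk·ΔT/ln(r₂/r₁) = 2π × 48.1 × 489.8 / ln(0.223/0.199) = 1.30×10^6 W/m

Q' = 1300 kW/m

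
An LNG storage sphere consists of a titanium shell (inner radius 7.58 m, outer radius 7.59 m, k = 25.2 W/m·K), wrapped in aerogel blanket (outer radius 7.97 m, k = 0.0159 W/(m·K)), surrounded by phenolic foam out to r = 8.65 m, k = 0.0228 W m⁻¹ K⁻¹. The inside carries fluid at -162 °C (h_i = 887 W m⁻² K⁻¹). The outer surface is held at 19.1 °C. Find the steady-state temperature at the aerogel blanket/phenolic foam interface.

Resistance network (inner→outer):
  R_conv,in = 1/(4πr²h) = 1/(4π·7.58²·887) = 1.561×10^-6 K/W
  R_titanium = (1/7.58 − 1/7.59)/(4πk) = 1.738×10^-4/(4π·25.2) = 5.489×10^-7 K/W
  R_aerogel blanket = (1/7.59 − 1/7.97)/(4πk) = 0.006282/(4π·0.0159) = 0.03144 K/W
  R_phenolic foam = (1/7.97 − 1/8.65)/(4πk) = 0.009864/(4π·0.0228) = 0.03443 K/W
ΣR = 1.561×10^-6 + 5.489×10^-7 + 0.03144 + 0.03443 = 0.06587 K/W
Q = ΔT/ΣR = (-162 °C − 19.1 °C)/0.06587 = -2749 W
From the inner boundary to the aerogel blanket/phenolic foam interface, ΣR_partial = 0.03144 K/W.
T_interface = T_in − Q·ΣR_partial = -162 °C − (-2749)(0.03144) = -75.6 °C

T = -75.6 °C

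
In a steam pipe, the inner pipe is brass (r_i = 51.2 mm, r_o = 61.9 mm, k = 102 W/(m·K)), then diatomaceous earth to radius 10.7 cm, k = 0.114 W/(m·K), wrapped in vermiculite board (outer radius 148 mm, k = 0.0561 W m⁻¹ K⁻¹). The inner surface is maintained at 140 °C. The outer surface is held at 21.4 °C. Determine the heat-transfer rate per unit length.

Treat each layer as a resistance in series:
  R'_brass = ln(0.0619/0.0512)/(2πk) = 0.1898/(2π·102) = 2.961×10^-4 m·K/W
  R'_diatomaceous earth = ln(0.107/0.0619)/(2πk) = 0.5473/(2π·0.114) = 0.7641 m·K/W
  R'_vermiculite board = ln(0.148/0.107)/(2πk) = 0.3244/(2π·0.0561) = 0.9203 m·K/W
ΣR = 2.961×10^-4 + 0.7641 + 0.9203 = 1.685 m·K/W
Q' = ΔT/ΣR = (140 °C − 21.4 °C)/1.685 = 70.4 W/m

Q' = 70.4 W/m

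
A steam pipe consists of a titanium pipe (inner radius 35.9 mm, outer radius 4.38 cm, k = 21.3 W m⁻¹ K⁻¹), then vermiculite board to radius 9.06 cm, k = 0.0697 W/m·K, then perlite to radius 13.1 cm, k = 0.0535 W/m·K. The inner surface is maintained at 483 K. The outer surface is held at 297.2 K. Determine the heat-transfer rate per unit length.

Q' = 67.4 W/m

Treat each layer as a resistance in series:
  R'_titanium = ln(0.0438/0.0359)/(2πk) = 0.1989/(2π·21.3) = 0.001486 m·K/W
  R'_vermiculite board = ln(0.0906/0.0438)/(2πk) = 0.7268/(2π·0.0697) = 1.660 m·K/W
  R'_perlite = ln(0.131/0.0906)/(2πk) = 0.3687/(2π·0.0535) = 1.097 m·K/W
ΣR = 0.001486 + 1.660 + 1.097 = 2.758 m·K/W
Q' = ΔT/ΣR = (483 K − 297.2 K)/2.758 = 67.4 W/m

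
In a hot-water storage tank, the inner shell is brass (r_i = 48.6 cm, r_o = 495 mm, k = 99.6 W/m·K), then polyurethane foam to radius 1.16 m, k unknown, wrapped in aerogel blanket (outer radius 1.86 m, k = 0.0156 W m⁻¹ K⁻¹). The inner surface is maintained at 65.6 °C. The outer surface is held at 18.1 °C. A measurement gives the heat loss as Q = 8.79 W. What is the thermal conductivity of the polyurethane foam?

ΣR = ΔT/Q = |65.6 − 18.1|/8.79 = 5.404 K/W
Known resistances:
  R_brass = (1/0.486 − 1/0.495)/(4πk) = 0.03741/(4π·99.6) = 2.989×10^-5 K/W
  R_aerogel blanket = (1/1.16 − 1/1.86)/(4πk) = 0.3244/(4π·0.0156) = 1.655 K/W
R_polyurethane foam = ΣR − ΣR_known = 5.404 − 1.655 = 3.749 K/W
(1/r₁−1/r₂)/(4πk) = 3.749 ⇒ k = 1.158/(4π·3.749) = 0.0246 W/m·K

k = 0.0246 W/m·K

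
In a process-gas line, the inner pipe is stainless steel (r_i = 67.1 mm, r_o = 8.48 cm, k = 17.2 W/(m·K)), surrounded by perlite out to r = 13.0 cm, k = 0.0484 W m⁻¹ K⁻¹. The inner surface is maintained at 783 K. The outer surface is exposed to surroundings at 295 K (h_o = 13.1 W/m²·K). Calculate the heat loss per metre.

Q' = 325 W/m

Resistance network (inner→outer):
  R'_stainless steel = ln(0.0848/0.0671)/(2πk) = 0.2341/(2π·17.2) = 0.002166 m·K/W
  R'_perlite = ln(0.130/0.0848)/(2πk) = 0.4272/(2π·0.0484) = 1.405 m·K/W
  R'_conv,out = 1/(2πr h) = 1/(2π·0.130·13.1) = 0.09346 m·K/W
ΣR = 0.002166 + 1.405 + 0.09346 = 1.501 m·K/W
Q' = ΔT/ΣR = (783 K − 295 K)/1.501 = 325 W/m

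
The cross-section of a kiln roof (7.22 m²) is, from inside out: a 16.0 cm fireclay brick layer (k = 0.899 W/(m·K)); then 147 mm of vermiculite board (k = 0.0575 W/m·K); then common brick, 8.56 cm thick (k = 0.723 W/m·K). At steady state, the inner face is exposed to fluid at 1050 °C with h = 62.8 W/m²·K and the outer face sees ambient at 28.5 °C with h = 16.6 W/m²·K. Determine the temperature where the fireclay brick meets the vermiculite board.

Treat each layer as a resistance in series:
  R_conv,in = 1/(hA) = 1/(62.8·7.22) = 0.002205 K/W
  R_fireclay brick = L/(kA) = 0.160/(0.899·7.22) = 0.02465 K/W
  R_vermiculite board = L/(kA) = 0.147/(0.0575·7.22) = 0.3541 K/W
  R_common brick = L/(kA) = 0.0856/(0.723·7.22) = 0.01640 K/W
  R_conv,out = 1/(hA) = 1/(16.6·7.22) = 0.008344 K/W
ΣR = 0.002205 + 0.02465 + 0.3541 + 0.01640 + 0.008344 = 0.4057 K/W
Q = ΔT/ΣR = (1050 °C − 28.5 °C)/0.4057 = 2518 W
From the inner boundary to the fireclay brick/vermiculite board interface, ΣR_partial = 0.02685 K/W.
T_interface = T_in − Q·ΣR_partial = 1050 °C − (2518)(0.02685) = 982 °C

T = 982 °C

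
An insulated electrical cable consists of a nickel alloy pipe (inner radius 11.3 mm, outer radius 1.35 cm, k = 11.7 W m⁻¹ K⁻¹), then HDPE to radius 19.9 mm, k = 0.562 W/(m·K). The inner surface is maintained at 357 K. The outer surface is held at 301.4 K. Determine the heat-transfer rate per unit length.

Treat each layer as a resistance in series:
  R'_nickel alloy = ln(0.0135/0.0113)/(2πk) = 0.1779/(2π·11.7) = 0.002420 m·K/W
  R'_HDPE = ln(0.0199/0.0135)/(2πk) = 0.3880/(2π·0.562) = 0.1099 m·K/W
ΣR = 0.002420 + 0.1099 = 0.1123 m·K/W
Q' = ΔT/ΣR = (357 K − 301.4 K)/0.1123 = 495 W/m

Q' = 495 W/m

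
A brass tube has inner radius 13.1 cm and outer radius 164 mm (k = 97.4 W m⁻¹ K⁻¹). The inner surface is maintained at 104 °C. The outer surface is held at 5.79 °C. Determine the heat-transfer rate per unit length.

Q' = 268 kW/m

Q' = 2πk·ΔT/ln(r₂/r₁) = 2π × 97.4 × 98.21 / ln(0.164/0.131) = 2.68×10^5 W/m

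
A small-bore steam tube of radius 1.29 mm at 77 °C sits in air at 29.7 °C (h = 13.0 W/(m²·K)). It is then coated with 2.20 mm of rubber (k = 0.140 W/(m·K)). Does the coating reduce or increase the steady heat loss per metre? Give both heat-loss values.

Critical radius for a cylinder: r_cr = k/h = 0.0108 m = 1.08 cm.
Outer radius after coating: r₂ = 0.00129 + 0.00220 = 0.00349 m.
Since r₁ < r_cr and r₂ ≤ r_cr, the coating moves toward the maximum at r_cr — heat loss rises.
Bare: R = 1/(2πr₁h) = 9.490 m·K/W; Q = 47.3/9.490 = 4.98 W/m.
Coated: R = R_cond + R_conv = 4.639 m·K/W; Q = 47.3/4.639 = 10.2 W/m.

increases: 4.98 → 10.2 W/m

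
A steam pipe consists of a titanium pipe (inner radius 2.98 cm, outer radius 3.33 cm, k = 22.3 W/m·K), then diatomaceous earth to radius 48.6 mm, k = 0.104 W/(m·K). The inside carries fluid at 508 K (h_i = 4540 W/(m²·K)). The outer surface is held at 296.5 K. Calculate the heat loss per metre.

Resistance network (inner→outer):
  R'_conv,in = 1/(2πr h) = 1/(2π·0.0298·4540) = 0.001176 m·K/W
  R'_titanium = ln(0.0333/0.0298)/(2πk) = 0.1110/(2π·22.3) = 7.926×10^-4 m·K/W
  R'_diatomaceous earth = ln(0.0486/0.0333)/(2πk) = 0.3781/(2π·0.104) = 0.5786 m·K/W
ΣR = 0.001176 + 7.926×10^-4 + 0.5786 = 0.5806 m·K/W
Q' = ΔT/ΣR = (508 K − 296.5 K)/0.5806 = 364 W/m

Q' = 364 W/m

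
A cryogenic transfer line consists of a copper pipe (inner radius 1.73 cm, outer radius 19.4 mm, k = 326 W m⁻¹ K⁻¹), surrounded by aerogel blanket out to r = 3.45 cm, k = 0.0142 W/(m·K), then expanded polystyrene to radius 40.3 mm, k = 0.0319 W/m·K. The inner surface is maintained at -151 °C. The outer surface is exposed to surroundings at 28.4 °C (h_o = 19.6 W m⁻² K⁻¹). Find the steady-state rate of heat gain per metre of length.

Q' = 24.1 W/m

Series thermal resistances, inner to outer:
  R'_copper = ln(0.0194/0.0173)/(2πk) = 0.1146/(2π·326) = 5.593×10^-5 m·K/W
  R'_aerogel blanket = ln(0.0345/0.0194)/(2πk) = 0.5757/(2π·0.0142) = 6.452 m·K/W
  R'_expanded polystyrene = ln(0.0403/0.0345)/(2πk) = 0.1554/(2π·0.0319) = 0.7753 m·K/W
  R'_conv,out = 1/(2πr h) = 1/(2π·0.0403·19.6) = 0.2015 m·K/W
ΣR = 5.593×10^-5 + 6.452 + 0.7753 + 0.2015 = 7.429 m·K/W
Q' = ΔT/ΣR = (-151 °C − 28.4 °C)/7.429 = -24.1 W/m
(Negative Q' ⇒ heat flows inward; heat gain = 24.1 W/m.)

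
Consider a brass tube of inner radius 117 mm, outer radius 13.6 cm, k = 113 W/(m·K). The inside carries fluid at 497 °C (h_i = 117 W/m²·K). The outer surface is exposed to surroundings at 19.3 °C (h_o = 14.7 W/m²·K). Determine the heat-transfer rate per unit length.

Q' = 5.22 kW/m

Treat each layer as a resistance in series:
  R'_conv,in = 1/(2πr h) = 1/(2π·0.117·117) = 0.01163 m·K/W
  R'_brass = ln(0.136/0.117)/(2πk) = 0.1505/(2π·113) = 2.119×10^-4 m·K/W
  R'_conv,out = 1/(2πr h) = 1/(2π·0.136·14.7) = 0.07961 m·K/W
ΣR = 0.01163 + 2.119×10^-4 + 0.07961 = 0.09145 m·K/W
Q' = ΔT/ΣR = (497 °C − 19.3 °C)/0.09145 = 5220 W/m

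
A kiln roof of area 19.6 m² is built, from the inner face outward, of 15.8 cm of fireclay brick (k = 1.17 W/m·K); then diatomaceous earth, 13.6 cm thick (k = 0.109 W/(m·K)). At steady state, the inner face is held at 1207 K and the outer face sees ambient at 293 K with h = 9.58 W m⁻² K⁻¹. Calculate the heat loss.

Q = 12.0 kW

Treat each layer as a resistance in series:
  R_fireclay brick = L/(kA) = 0.158/(1.17·19.6) = 0.006890 K/W
  R_diatomaceous earth = L/(kA) = 0.136/(0.109·19.6) = 0.06366 K/W
  R_conv,out = 1/(hA) = 1/(9.58·19.6) = 0.005326 K/W
ΣR = 0.006890 + 0.06366 + 0.005326 = 0.07588 K/W
Q = ΔT/ΣR = (1207 K − 293 K)/0.07588 = 12000 W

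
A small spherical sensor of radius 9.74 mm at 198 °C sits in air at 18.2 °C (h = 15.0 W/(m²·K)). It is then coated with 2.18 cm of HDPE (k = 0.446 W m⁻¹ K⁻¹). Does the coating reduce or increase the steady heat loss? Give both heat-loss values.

increases: 3.22 → 9.99 W

Critical radius for a sphere: r_cr = 2k/h = 0.0595 m = 5.95 cm.
Outer radius after coating: r₂ = 0.00974 + 0.0218 = 0.03154 m.
Since r₁ < r_cr and r₂ ≤ r_cr, the coating moves toward the maximum at r_cr — heat loss rises.
Bare: R = 1/(4πr₁²h) = 55.92 K/W; Q = 179.8/55.92 = 3.22 W.
Coated: R = R_cond + R_conv = 17.99 K/W; Q = 179.8/17.99 = 9.99 W.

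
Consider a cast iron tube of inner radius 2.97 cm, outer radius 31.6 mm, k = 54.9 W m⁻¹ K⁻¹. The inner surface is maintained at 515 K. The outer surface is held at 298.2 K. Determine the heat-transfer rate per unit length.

Q' = 1210 kW/m

Q' = 2πk·ΔT/ln(r₂/r₁) = 2π × 54.9 × 216.8 / ln(0.0316/0.0297) = 1.21×10^6 W/m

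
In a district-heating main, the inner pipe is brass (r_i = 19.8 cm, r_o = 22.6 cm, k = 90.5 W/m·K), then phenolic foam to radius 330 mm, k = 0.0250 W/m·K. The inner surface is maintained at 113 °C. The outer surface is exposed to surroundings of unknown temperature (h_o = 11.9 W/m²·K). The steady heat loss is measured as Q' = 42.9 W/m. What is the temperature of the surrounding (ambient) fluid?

Sum the resistances:
  R'_brass = ln(0.226/0.198)/(2πk) = 0.1323/(2π·90.5) = 2.326×10^-4 m·K/W
  R'_phenolic foam = ln(0.330/0.226)/(2πk) = 0.3786/(2π·0.0250) = 2.410 m·K/W
  R'_conv,out = 1/(2πr h) = 1/(2π·0.330·11.9) = 0.04053 m·K/W
ΣR = 2.451 m·K/W
ΔT = Q'·ΣR = 42.9 × 2.451 = 105.1 K
Heat flows outward, so T_out = T_in − ΔT = 113 − 105.1 = 7.9 °C

T_out = 7.9 °C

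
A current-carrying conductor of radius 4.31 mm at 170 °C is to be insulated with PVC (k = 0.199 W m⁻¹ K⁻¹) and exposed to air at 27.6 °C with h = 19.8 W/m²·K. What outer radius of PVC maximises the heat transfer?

For a cylinder, r_cr = k_ins/h = 0.199/19.8 = 0.0101 m = 1.01 cm

r_cr = 1.01 cm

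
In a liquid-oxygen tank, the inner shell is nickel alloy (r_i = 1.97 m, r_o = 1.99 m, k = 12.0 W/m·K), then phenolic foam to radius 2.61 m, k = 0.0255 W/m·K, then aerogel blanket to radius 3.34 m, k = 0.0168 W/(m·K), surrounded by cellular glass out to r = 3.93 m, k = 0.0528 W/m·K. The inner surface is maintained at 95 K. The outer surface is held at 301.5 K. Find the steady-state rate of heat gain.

Resistance network (inner→outer):
  R_nickel alloy = (1/1.97 − 1/1.99)/(4πk) = 0.005102/(4π·12.0) = 3.383×10^-5 K/W
  R_phenolic foam = (1/1.99 − 1/2.61)/(4πk) = 0.1194/(4π·0.0255) = 0.3725 K/W
  R_aerogel blanket = (1/2.61 − 1/3.34)/(4πk) = 0.08374/(4π·0.0168) = 0.3967 K/W
  R_cellular glass = (1/3.34 − 1/3.93)/(4πk) = 0.04495/(4π·0.0528) = 0.06774 K/W
ΣR = 3.383×10^-5 + 0.3725 + 0.3967 + 0.06774 = 0.8370 K/W
Q = ΔT/ΣR = (95 K − 301.5 K)/0.8370 = -247 W
(Negative Q ⇒ heat flows inward; heat gain = 247 W.)

Q = 247 W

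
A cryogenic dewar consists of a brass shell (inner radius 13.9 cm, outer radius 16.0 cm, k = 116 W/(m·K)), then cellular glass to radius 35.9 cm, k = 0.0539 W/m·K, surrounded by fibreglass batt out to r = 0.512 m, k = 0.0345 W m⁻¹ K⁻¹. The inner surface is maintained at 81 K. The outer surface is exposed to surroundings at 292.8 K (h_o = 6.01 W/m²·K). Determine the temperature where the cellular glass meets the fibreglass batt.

T = 233.9 K

Series thermal resistances, inner to outer:
  R_brass = (1/0.139 − 1/0.160)/(4πk) = 0.9442/(4π·116) = 6.478×10^-4 K/W
  R_cellular glass = (1/0.160 − 1/0.359)/(4πk) = 3.464/(4π·0.0539) = 5.115 K/W
  R_fibreglass batt = (1/0.359 − 1/0.512)/(4πk) = 0.8324/(4π·0.0345) = 1.920 K/W
  R_conv,out = 1/(4πr²h) = 1/(4π·0.512²·6.01) = 0.05051 K/W
ΣR = 6.478×10^-4 + 5.115 + 1.920 + 0.05051 = 7.086 K/W
Q = ΔT/ΣR = (81 K − 292.8 K)/7.086 = -29.89 W
From the inner boundary to the cellular glass/fibreglass batt interface, ΣR_partial = 5.116 K/W.
T_interface = T_in − Q·ΣR_partial = 81 K − (-29.89)(5.116) = 233.9 K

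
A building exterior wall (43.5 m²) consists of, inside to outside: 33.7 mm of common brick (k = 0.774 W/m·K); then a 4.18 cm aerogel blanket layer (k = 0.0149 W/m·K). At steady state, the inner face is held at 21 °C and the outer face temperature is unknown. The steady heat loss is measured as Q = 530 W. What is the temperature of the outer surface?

T_out = -13.7 °C

Sum the resistances:
  R_common brick = L/(kA) = 0.0337/(0.774·43.5) = 0.001001 K/W
  R_aerogel blanket = L/(kA) = 0.0418/(0.0149·43.5) = 0.06449 K/W
ΣR = 0.06549 K/W
ΔT = Q·ΣR = 530 × 0.06549 = 34.71 K
Heat flows outward, so T_out = T_in − ΔT = 21 − 34.71 = -13.7 °C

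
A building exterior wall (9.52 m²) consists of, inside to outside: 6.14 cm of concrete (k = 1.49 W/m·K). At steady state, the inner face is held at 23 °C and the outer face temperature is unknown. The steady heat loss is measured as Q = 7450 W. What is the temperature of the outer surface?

T_out = -9.25 °C

Series resistances:
  R_concrete = L/(kA) = 0.0614/(1.49·9.52) = 0.004329 K/W
ΣR = 0.004329 K/W
ΔT = Q·ΣR = 7450 × 0.004329 = 32.25 K
Heat flows outward, so T_out = T_in − ΔT = 23 − 32.25 = -9.25 °C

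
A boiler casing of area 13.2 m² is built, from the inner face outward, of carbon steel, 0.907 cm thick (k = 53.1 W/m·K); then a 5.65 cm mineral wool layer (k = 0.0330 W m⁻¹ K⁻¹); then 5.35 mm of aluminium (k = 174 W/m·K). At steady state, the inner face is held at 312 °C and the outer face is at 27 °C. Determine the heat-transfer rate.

Q = 2.20 kW

Series thermal resistances, inner to outer:
  R_carbon steel = L/(kA) = 0.00907/(53.1·13.2) = 1.294×10^-5 K/W
  R_mineral wool = L/(kA) = 0.0565/(0.0330·13.2) = 0.1297 K/W
  R_aluminium = L/(kA) = 0.00535/(174·13.2) = 2.329×10^-6 K/W
ΣR = 1.294×10^-5 + 0.1297 + 2.329×10^-6 = 0.1297 K/W
Q = ΔT/ΣR = (312 °C − 27 °C)/0.1297 = 2200 W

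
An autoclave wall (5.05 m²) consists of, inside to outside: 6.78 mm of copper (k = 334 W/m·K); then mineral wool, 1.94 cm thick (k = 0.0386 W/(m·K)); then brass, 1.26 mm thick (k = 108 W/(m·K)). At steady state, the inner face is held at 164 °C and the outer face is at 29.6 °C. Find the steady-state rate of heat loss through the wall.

Resistance network (inner→outer):
  R_copper = L/(kA) = 0.00678/(334·5.05) = 4.020×10^-6 K/W
  R_mineral wool = L/(kA) = 0.0194/(0.0386·5.05) = 0.09952 K/W
  R_brass = L/(kA) = 0.00126/(108·5.05) = 2.310×10^-6 K/W
ΣR = 4.020×10^-6 + 0.09952 + 2.310×10^-6 = 0.09953 K/W
Q = ΔT/ΣR = (164 °C − 29.6 °C)/0.09953 = 1350 W

Q = 1350 W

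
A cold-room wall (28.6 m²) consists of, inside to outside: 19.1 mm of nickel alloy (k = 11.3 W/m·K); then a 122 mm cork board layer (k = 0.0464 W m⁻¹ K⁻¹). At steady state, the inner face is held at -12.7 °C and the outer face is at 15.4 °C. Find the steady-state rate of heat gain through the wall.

Q = 305 W

Resistance network (inner→outer):
  R_nickel alloy = L/(kA) = 0.0191/(11.3·28.6) = 5.910×10^-5 K/W
  R_cork board = L/(kA) = 0.122/(0.0464·28.6) = 0.09193 K/W
ΣR = 5.910×10^-5 + 0.09193 = 0.09199 K/W
Q = ΔT/ΣR = (-12.7 °C − 15.4 °C)/0.09199 = -305 W
(Negative Q ⇒ heat flows inward; heat gain = 305 W.)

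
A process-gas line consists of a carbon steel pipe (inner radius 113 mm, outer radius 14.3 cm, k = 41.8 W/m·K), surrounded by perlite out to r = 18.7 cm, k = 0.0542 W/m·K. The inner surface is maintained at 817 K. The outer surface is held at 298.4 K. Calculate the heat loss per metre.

Treat each layer as a resistance in series:
  R'_carbon steel = ln(0.143/0.113)/(2πk) = 0.2355/(2π·41.8) = 8.965×10^-4 m·K/W
  R'_perlite = ln(0.187/0.143)/(2πk) = 0.2683/(2π·0.0542) = 0.7877 m·K/W
ΣR = 8.965×10^-4 + 0.7877 = 0.7886 m·K/W
Q' = ΔT/ΣR = (817 K − 298.4 K)/0.7886 = 658 W/m

Q' = 658 W/m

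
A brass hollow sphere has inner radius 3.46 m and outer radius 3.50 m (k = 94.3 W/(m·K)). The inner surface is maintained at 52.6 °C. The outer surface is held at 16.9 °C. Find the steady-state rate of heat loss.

Q = 4πk·ΔT/(1/r₁ − 1/r₂) = 4π × 94.3 × 35.7 / (1/3.46 − 1/3.50) = 1.28×10^7 W

Q = 12800 kW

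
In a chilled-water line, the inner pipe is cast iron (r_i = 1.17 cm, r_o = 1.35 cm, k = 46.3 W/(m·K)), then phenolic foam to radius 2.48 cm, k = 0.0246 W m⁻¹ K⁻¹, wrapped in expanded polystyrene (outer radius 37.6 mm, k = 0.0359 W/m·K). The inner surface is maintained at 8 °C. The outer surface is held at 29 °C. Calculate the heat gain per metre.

Resistance network (inner→outer):
  R'_cast iron = ln(0.0135/0.0117)/(2πk) = 0.1431/(2π·46.3) = 4.919×10^-4 m·K/W
  R'_phenolic foam = ln(0.0248/0.0135)/(2πk) = 0.6082/(2π·0.0246) = 3.935 m·K/W
  R'_expanded polystyrene = ln(0.0376/0.0248)/(2πk) = 0.4162/(2π·0.0359) = 1.845 m·K/W
ΣR = 4.919×10^-4 + 3.935 + 1.845 = 5.780 m·K/W
Q' = ΔT/ΣR = (8 °C − 29 °C)/5.780 = -3.63 W/m
(Negative Q' ⇒ heat flows inward; heat gain = 3.63 W/m.)

Q' = 3.63 W/m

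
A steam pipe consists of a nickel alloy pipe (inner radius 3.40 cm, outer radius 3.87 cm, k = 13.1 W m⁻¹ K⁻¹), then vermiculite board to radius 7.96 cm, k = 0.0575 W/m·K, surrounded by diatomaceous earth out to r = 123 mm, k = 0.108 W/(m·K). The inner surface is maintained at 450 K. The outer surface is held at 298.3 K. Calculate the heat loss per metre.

Series thermal resistances, inner to outer:
  R'_nickel alloy = ln(0.0387/0.0340)/(2πk) = 0.1295/(2π·13.1) = 0.001573 m·K/W
  R'_vermiculite board = ln(0.0796/0.0387)/(2πk) = 0.7212/(2π·0.0575) = 1.996 m·K/W
  R'_diatomaceous earth = ln(0.123/0.0796)/(2πk) = 0.4352/(2π·0.108) = 0.6413 m·K/W
ΣR = 0.001573 + 1.996 + 0.6413 = 2.639 m·K/W
Q' = ΔT/ΣR = (450 K − 298.3 K)/2.639 = 57.5 W/m

Q' = 57.5 W/m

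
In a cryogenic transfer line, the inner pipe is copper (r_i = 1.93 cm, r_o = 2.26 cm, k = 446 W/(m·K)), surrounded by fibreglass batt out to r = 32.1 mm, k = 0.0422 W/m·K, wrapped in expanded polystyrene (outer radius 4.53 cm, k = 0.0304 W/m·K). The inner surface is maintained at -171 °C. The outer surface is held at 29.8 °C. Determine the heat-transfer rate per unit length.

Q' = 64.2 W/m

Treat each layer as a resistance in series:
  R'_copper = ln(0.0226/0.0193)/(2πk) = 0.1578/(2π·446) = 5.633×10^-5 m·K/W
  R'_fibreglass batt = ln(0.0321/0.0226)/(2πk) = 0.3509/(2π·0.0422) = 1.323 m·K/W
  R'_expanded polystyrene = ln(0.0453/0.0321)/(2πk) = 0.3445/(2π·0.0304) = 1.803 m·K/W
ΣR = 5.633×10^-5 + 1.323 + 1.803 = 3.126 m·K/W
Q' = ΔT/ΣR = (-171 °C − 29.8 °C)/3.126 = -64.2 W/m
(Negative Q' ⇒ heat flows inward; heat gain = 64.2 W/m.)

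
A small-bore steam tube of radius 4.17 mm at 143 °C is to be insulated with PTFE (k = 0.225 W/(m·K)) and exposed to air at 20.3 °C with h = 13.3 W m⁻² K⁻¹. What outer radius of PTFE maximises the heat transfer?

For a cylinder, r_cr = k_ins/h = 0.225/13.3 = 0.0169 m = 1.69 cm

r_cr = 1.69 cm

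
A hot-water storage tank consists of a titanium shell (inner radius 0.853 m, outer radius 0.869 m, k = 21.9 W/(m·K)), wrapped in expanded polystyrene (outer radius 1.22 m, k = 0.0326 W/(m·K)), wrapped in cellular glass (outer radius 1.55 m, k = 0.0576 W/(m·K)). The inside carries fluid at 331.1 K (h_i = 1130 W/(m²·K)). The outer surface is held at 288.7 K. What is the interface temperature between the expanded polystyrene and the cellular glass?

T = 298.4 K

Treat each layer as a resistance in series:
  R_conv,in = 1/(4πr²h) = 1/(4π·0.853²·1130) = 9.679×10^-5 K/W
  R_titanium = (1/0.853 − 1/0.869)/(4πk) = 0.02158/(4π·21.9) = 7.843×10^-5 K/W
  R_expanded polystyrene = (1/0.869 − 1/1.22)/(4πk) = 0.3311/(4π·0.0326) = 0.8082 K/W
  R_cellular glass = (1/1.22 − 1/1.55)/(4πk) = 0.1745/(4π·0.0576) = 0.2411 K/W
ΣR = 9.679×10^-5 + 7.843×10^-5 + 0.8082 + 0.2411 = 1.049 K/W
Q = ΔT/ΣR = (331.1 K − 288.7 K)/1.049 = 40.42 W
From the inner boundary to the expanded polystyrene/cellular glass interface, ΣR_partial = 0.8084 K/W.
T_interface = T_in − Q·ΣR_partial = 331.1 K − (40.42)(0.8084) = 298.4 K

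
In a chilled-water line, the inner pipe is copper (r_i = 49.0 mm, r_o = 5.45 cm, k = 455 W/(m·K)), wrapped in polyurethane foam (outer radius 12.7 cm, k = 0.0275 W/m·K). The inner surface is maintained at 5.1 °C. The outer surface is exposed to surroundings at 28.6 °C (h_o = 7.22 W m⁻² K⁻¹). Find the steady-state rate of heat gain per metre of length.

Series thermal resistances, inner to outer:
  R'_copper = ln(0.0545/0.0490)/(2πk) = 0.1064/(2π·455) = 3.721×10^-5 m·K/W
  R'_polyurethane foam = ln(0.127/0.0545)/(2πk) = 0.8460/(2π·0.0275) = 4.896 m·K/W
  R'_conv,out = 1/(2πr h) = 1/(2π·0.127·7.22) = 0.1736 m·K/W
ΣR = 3.721×10^-5 + 4.896 + 0.1736 = 5.070 m·K/W
Q' = ΔT/ΣR = (5.1 °C − 28.6 °C)/5.070 = -4.64 W/m
(Negative Q' ⇒ heat flows inward; heat gain = 4.64 W/m.)

Q' = 4.64 W/m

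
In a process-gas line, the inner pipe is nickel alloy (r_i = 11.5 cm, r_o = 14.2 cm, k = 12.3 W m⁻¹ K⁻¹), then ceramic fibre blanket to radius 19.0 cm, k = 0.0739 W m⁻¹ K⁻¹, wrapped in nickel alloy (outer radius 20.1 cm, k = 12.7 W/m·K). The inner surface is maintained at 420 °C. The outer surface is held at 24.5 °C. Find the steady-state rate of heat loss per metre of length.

Treat each layer as a resistance in series:
  R'_nickel alloy = ln(0.142/0.115)/(2πk) = 0.2109/(2π·12.3) = 0.002729 m·K/W
  R'_ceramic fibre blanket = ln(0.190/0.142)/(2πk) = 0.2912/(2π·0.0739) = 0.6271 m·K/W
  R'_nickel alloy = ln(0.201/0.190)/(2πk) = 0.05628/(2π·12.7) = 7.053×10^-4 m·K/W
ΣR = 0.002729 + 0.6271 + 7.053×10^-4 = 0.6305 m·K/W
Q' = ΔT/ΣR = (420 °C − 24.5 °C)/0.6305 = 627 W/m

Q' = 627 W/m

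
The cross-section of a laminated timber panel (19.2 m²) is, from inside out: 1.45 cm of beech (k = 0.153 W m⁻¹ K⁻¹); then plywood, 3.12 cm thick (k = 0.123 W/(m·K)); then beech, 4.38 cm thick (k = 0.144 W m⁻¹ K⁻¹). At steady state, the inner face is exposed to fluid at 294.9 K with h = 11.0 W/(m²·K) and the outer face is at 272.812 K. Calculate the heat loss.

Q = 570 W

Resistance network (inner→outer):
  R_conv,in = 1/(hA) = 1/(11.0·19.2) = 0.004735 K/W
  R_beech = L/(kA) = 0.0145/(0.153·19.2) = 0.004936 K/W
  R_plywood = L/(kA) = 0.0312/(0.123·19.2) = 0.01321 K/W
  R_beech = L/(kA) = 0.0438/(0.144·19.2) = 0.01584 K/W
ΣR = 0.004735 + 0.004936 + 0.01321 + 0.01584 = 0.03872 K/W
Q = ΔT/ΣR = (294.9 K − 272.812 K)/0.03872 = 570 W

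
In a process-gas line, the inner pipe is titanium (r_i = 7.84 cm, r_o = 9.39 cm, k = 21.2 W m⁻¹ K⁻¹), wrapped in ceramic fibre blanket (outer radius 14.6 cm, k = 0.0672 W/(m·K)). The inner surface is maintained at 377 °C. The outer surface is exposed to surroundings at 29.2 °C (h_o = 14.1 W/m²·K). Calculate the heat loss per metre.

Treat each layer as a resistance in series:
  R'_titanium = ln(0.0939/0.0784)/(2πk) = 0.1804/(2π·21.2) = 0.001354 m·K/W
  R'_ceramic fibre blanket = ln(0.146/0.0939)/(2πk) = 0.4414/(2π·0.0672) = 1.045 m·K/W
  R'_conv,out = 1/(2πr h) = 1/(2π·0.146·14.1) = 0.07731 m·K/W
ΣR = 0.001354 + 1.045 + 0.07731 = 1.124 m·K/W
Q' = ΔT/ΣR = (377 °C − 29.2 °C)/1.124 = 309 W/m

Q' = 309 W/m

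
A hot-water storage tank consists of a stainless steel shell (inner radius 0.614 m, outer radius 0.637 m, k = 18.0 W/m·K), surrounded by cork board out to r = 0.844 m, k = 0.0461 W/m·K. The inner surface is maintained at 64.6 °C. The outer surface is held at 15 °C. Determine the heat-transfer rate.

Q = 74.6 W

Treat each layer as a resistance in series:
  R_stainless steel = (1/0.614 − 1/0.637)/(4πk) = 0.05881/(4π·18.0) = 2.600×10^-4 K/W
  R_cork board = (1/0.637 − 1/0.844)/(4πk) = 0.3850/(4π·0.0461) = 0.6646 K/W
ΣR = 2.600×10^-4 + 0.6646 = 0.6649 K/W
Q = ΔT/ΣR = (64.6 °C − 15 °C)/0.6649 = 74.6 W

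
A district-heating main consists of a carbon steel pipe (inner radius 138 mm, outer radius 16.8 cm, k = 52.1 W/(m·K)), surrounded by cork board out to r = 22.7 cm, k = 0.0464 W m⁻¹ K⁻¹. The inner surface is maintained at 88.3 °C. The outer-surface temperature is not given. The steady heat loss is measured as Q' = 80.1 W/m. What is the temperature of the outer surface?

T_out = 5.56 °C

Sum the resistances:
  R'_carbon steel = ln(0.168/0.138)/(2πk) = 0.1967/(2π·52.1) = 6.009×10^-4 m·K/W
  R'_cork board = ln(0.227/0.168)/(2πk) = 0.3010/(2π·0.0464) = 1.032 m·K/W
ΣR = 1.033 m·K/W
ΔT = Q'·ΣR = 80.1 × 1.033 = 82.74 K
Heat flows outward, so T_out = T_in − ΔT = 88.3 − 82.74 = 5.56 °C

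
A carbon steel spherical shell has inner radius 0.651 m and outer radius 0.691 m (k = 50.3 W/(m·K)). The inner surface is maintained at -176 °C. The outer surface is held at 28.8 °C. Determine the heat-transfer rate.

Q = 1460 kW

Q = 4πk·ΔT/(1/r₁ − 1/r₂) = 4π × 50.3 × 204.8 / (1/0.651 − 1/0.691) = 1.46×10^6 W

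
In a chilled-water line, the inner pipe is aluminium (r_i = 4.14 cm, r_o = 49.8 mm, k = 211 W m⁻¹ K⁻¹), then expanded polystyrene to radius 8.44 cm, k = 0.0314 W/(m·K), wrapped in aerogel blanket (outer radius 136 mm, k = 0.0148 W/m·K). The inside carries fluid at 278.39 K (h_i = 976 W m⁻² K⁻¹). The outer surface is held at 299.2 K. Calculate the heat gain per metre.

Series thermal resistances, inner to outer:
  R'_conv,in = 1/(2πr h) = 1/(2π·0.0414·976) = 0.003939 m·K/W
  R'_aluminium = ln(0.0498/0.0414)/(2πk) = 0.1847/(2π·211) = 1.393×10^-4 m·K/W
  R'_expanded polystyrene = ln(0.0844/0.0498)/(2πk) = 0.5276/(2π·0.0314) = 2.674 m·K/W
  R'_aerogel blanket = ln(0.136/0.0844)/(2πk) = 0.4771/(2π·0.0148) = 5.130 m·K/W
ΣR = 0.003939 + 1.393×10^-4 + 2.674 + 5.130 = 7.808 m·K/W
Q' = ΔT/ΣR = (278.39 K − 299.2 K)/7.808 = -2.67 W/m
(Negative Q' ⇒ heat flows inward; heat gain = 2.67 W/m.)

Q' = 2.67 W/m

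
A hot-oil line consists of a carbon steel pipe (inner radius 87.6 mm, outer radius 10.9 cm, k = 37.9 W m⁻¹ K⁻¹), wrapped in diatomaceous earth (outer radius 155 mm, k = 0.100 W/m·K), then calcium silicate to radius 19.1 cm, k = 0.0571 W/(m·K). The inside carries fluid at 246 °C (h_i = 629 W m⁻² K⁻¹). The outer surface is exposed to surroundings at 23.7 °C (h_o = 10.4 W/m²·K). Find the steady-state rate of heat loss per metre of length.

Q' = 181 W/m

Treat each layer as a resistance in series:
  R'_conv,in = 1/(2πr h) = 1/(2π·0.0876·629) = 0.002888 m·K/W
  R'_carbon steel = ln(0.109/0.0876)/(2πk) = 0.2186/(2π·37.9) = 9.178×10^-4 m·K/W
  R'_diatomaceous earth = ln(0.155/0.109)/(2πk) = 0.3521/(2π·0.100) = 0.5603 m·K/W
  R'_calcium silicate = ln(0.191/0.155)/(2πk) = 0.2088/(2π·0.0571) = 0.5821 m·K/W
  R'_conv,out = 1/(2πr h) = 1/(2π·0.191·10.4) = 0.08012 m·K/W
ΣR = 0.002888 + 9.178×10^-4 + 0.5603 + 0.5821 + 0.08012 = 1.226 m·K/W
Q' = ΔT/ΣR = (246 °C − 23.7 °C)/1.226 = 181 W/m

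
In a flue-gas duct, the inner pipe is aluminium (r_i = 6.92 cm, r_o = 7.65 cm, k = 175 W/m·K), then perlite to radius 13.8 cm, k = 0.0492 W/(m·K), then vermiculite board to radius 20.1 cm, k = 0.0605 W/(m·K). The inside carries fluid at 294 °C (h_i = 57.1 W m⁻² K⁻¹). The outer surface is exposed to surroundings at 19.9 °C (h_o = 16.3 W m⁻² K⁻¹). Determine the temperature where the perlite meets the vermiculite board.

Treat each layer as a resistance in series:
  R'_conv,in = 1/(2πr h) = 1/(2π·0.0692·57.1) = 0.04028 m·K/W
  R'_aluminium = ln(0.0765/0.0692)/(2πk) = 0.1003/(2π·175) = 9.121×10^-5 m·K/W
  R'_perlite = ln(0.138/0.0765)/(2πk) = 0.5900/(2π·0.0492) = 1.908 m·K/W
  R'_vermiculite board = ln(0.201/0.138)/(2πk) = 0.3761/(2π·0.0605) = 0.9893 m·K/W
  R'_conv,out = 1/(2πr h) = 1/(2π·0.201·16.3) = 0.04858 m·K/W
ΣR = 0.04028 + 9.121×10^-5 + 1.908 + 0.9893 + 0.04858 = 2.986 m·K/W
Q' = ΔT/ΣR = (294 °C − 19.9 °C)/2.986 = 91.80 W/m
From the inner boundary to the perlite/vermiculite board interface, ΣR_partial = 1.948 m·K/W.
T_interface = T_in − Q'·ΣR_partial = 294 °C − (91.80)(1.948) = 115 °C

T = 115 °C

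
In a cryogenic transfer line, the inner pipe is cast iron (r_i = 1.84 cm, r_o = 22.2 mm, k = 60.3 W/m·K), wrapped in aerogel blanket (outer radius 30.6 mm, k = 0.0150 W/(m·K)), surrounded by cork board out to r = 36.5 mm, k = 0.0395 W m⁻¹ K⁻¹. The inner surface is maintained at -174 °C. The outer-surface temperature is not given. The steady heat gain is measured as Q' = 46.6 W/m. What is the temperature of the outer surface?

Sum the resistances:
  R'_cast iron = ln(0.0222/0.0184)/(2πk) = 0.1877/(2π·60.3) = 4.955×10^-4 m·K/W
  R'_aerogel blanket = ln(0.0306/0.0222)/(2πk) = 0.3209/(2π·0.0150) = 3.405 m·K/W
  R'_cork board = ln(0.0365/0.0306)/(2πk) = 0.1763/(2π·0.0395) = 0.7104 m·K/W
ΣR = 4.116 m·K/W
ΔT = Q'·ΣR = 46.6 × 4.116 = 191.8 K
Heat flows inward, so T_out = T_in + ΔT = -174 + 191.8 = 17.8 °C

T_out = 17.8 °C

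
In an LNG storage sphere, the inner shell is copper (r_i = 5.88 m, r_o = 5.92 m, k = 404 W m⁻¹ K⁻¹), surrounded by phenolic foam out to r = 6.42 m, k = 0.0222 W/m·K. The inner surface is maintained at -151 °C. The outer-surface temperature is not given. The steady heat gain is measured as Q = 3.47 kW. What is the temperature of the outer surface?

T_out = 12.6 °C

Series resistances:
  R_copper = (1/5.88 − 1/5.92)/(4πk) = 0.001149/(4π·404) = 2.263×10^-7 K/W
  R_phenolic foam = (1/5.92 − 1/6.42)/(4πk) = 0.01316/(4π·0.0222) = 0.04716 K/W
ΣR = 0.04716 K/W
ΔT = Q·ΣR = 3470 × 0.04716 = 163.6 K
Heat flows inward, so T_out = T_in + ΔT = -151 + 163.6 = 12.6 °C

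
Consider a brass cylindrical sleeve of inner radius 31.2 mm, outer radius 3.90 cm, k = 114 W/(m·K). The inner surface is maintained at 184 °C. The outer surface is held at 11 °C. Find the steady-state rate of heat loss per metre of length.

Q' = 555 kW/m

Q' = 2πk·ΔT/ln(r₂/r₁) = 2π × 114 × 173 / ln(0.0390/0.0312) = 5.55×10^5 W/m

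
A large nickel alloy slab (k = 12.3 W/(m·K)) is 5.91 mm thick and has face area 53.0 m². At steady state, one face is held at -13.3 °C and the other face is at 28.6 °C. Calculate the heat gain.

Q = 4620 kW

Q = kA·ΔT/L = 12.3 × 53.0 × |-13.3 °C − 28.6 °C| / 0.00591 = 4.62×10^6 W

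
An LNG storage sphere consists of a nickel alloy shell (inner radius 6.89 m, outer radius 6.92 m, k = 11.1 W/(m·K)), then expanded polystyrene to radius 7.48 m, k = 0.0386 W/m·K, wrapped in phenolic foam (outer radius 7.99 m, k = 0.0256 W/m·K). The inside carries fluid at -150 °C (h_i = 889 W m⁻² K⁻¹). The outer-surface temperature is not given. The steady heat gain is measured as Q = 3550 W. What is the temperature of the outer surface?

T_out = 23.4 °C

Series resistances:
  R_conv,in = 1/(4πr²h) = 1/(4π·6.89²·889) = 1.886×10^-6 K/W
  R_nickel alloy = (1/6.89 − 1/6.92)/(4πk) = 6.292×10^-4/(4π·11.1) = 4.511×10^-6 K/W
  R_expanded polystyrene = (1/6.92 − 1/7.48)/(4πk) = 0.01082/(4π·0.0386) = 0.02230 K/W
  R_phenolic foam = (1/7.48 − 1/7.99)/(4πk) = 0.008533/(4π·0.0256) = 0.02653 K/W
ΣR = 0.04884 K/W
ΔT = Q·ΣR = 3550 × 0.04884 = 173.4 K
Heat flows inward, so T_out = T_in + ΔT = -150 + 173.4 = 23.4 °C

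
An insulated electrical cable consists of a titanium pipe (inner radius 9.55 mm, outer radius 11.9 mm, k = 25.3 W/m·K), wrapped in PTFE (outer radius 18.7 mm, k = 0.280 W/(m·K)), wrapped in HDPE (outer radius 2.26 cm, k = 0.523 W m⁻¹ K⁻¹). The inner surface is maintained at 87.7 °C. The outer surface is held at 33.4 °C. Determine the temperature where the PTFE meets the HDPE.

Series thermal resistances, inner to outer:
  R'_titanium = ln(0.0119/0.00955)/(2πk) = 0.2200/(2π·25.3) = 0.001384 m·K/W
  R'_PTFE = ln(0.0187/0.0119)/(2πk) = 0.4520/(2π·0.280) = 0.2569 m·K/W
  R'_HDPE = ln(0.0226/0.0187)/(2πk) = 0.1894/(2π·0.523) = 0.05764 m·K/W
ΣR = 0.001384 + 0.2569 + 0.05764 = 0.3159 m·K/W
Q' = ΔT/ΣR = (87.7 °C − 33.4 °C)/0.3159 = 171.9 W/m
From the inner boundary to the PTFE/HDPE interface, ΣR_partial = 0.2583 m·K/W.
T_interface = T_in − Q'·ΣR_partial = 87.7 °C − (171.9)(0.2583) = 43.3 °C

T = 43.3 °C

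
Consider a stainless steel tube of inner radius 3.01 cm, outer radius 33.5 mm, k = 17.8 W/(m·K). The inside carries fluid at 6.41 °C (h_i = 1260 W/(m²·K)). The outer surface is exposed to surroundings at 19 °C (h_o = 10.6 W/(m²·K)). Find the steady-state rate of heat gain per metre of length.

Q' = 27.8 W/m

Resistance network (inner→outer):
  R'_conv,in = 1/(2πr h) = 1/(2π·0.0301·1260) = 0.004196 m·K/W
  R'_stainless steel = ln(0.0335/0.0301)/(2πk) = 0.1070/(2π·17.8) = 9.569×10^-4 m·K/W
  R'_conv,out = 1/(2πr h) = 1/(2π·0.0335·10.6) = 0.4482 m·K/W
ΣR = 0.004196 + 9.569×10^-4 + 0.4482 = 0.4534 m·K/W
Q' = ΔT/ΣR = (6.41 °C − 19 °C)/0.4534 = -27.8 W/m
(Negative Q' ⇒ heat flows inward; heat gain = 27.8 W/m.)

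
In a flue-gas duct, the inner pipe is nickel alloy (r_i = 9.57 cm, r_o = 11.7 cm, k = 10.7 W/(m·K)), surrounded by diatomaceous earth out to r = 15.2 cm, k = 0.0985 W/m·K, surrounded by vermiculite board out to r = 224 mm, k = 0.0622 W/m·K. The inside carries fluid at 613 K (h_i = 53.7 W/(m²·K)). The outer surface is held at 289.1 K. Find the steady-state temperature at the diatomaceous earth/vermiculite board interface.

T = 511 K

Series thermal resistances, inner to outer:
  R'_conv,in = 1/(2πr h) = 1/(2π·0.0957·53.7) = 0.03097 m·K/W
  R'_nickel alloy = ln(0.117/0.0957)/(2πk) = 0.2010/(2π·10.7) = 0.002989 m·K/W
  R'_diatomaceous earth = ln(0.152/0.117)/(2πk) = 0.2617/(2π·0.0985) = 0.4229 m·K/W
  R'_vermiculite board = ln(0.224/0.152)/(2πk) = 0.3878/(2π·0.0622) = 0.9922 m·K/W
ΣR = 0.03097 + 0.002989 + 0.4229 + 0.9922 = 1.449 m·K/W
Q' = ΔT/ΣR = (613 K − 289.1 K)/1.449 = 223.5 W/m
From the inner boundary to the diatomaceous earth/vermiculite board interface, ΣR_partial = 0.4569 m·K/W.
T_interface = T_in − Q'·ΣR_partial = 613 K − (223.5)(0.4569) = 511 K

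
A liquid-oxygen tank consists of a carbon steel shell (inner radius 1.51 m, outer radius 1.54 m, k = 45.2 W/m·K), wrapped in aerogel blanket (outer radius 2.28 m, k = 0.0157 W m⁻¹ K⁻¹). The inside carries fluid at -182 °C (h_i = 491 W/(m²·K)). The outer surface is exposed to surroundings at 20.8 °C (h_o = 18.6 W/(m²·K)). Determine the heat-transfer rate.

Series thermal resistances, inner to outer:
  R_conv,in = 1/(4πr²h) = 1/(4π·1.51²·491) = 7.108×10^-5 K/W
  R_carbon steel = (1/1.51 − 1/1.54)/(4πk) = 0.01290/(4π·45.2) = 2.271×10^-5 K/W
  R_aerogel blanket = (1/1.54 − 1/2.28)/(4πk) = 0.2108/(4π·0.0157) = 1.068 K/W
  R_conv,out = 1/(4πr²h) = 1/(4π·2.28²·18.6) = 8.230×10^-4 K/W
ΣR = 7.108×10^-5 + 2.271×10^-5 + 1.068 + 8.230×10^-4 = 1.069 K/W
Q = ΔT/ΣR = (-182 °C − 20.8 °C)/1.069 = -190 W
(Negative Q ⇒ heat flows inward; heat gain = 190 W.)

Q = 190 W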